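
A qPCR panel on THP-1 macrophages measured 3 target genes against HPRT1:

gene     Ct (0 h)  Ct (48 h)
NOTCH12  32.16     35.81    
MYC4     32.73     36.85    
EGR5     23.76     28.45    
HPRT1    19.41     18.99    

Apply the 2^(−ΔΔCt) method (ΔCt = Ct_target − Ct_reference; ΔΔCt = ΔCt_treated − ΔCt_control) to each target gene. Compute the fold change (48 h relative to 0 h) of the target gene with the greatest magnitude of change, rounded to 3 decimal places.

NOTCH12: ΔΔCt = (35.81−18.99) − (32.16−19.41) = 16.82 − 12.75 = 4.07; fold change = 2^-4.07 = 0.060
MYC4: ΔΔCt = (36.85−18.99) − (32.73−19.41) = 17.86 − 13.32 = 4.54; fold change = 2^-4.54 = 0.043
EGR5: ΔΔCt = (28.45−18.99) − (23.76−19.41) = 9.46 − 4.35 = 5.11; fold change = 2^-5.11 = 0.029
EGR5 has the largest |ΔΔCt| = 5.11.

0.029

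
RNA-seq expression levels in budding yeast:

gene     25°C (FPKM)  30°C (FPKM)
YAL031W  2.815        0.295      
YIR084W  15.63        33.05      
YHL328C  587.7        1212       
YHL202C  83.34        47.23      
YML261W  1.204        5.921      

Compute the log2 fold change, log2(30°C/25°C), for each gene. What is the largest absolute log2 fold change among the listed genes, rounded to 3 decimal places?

3.254

log2(0.295/2.815) = -3.254  (YAL031W)
log2(33.05/15.63) = 1.080  (YIR084W)
log2(1212/587.7) = 1.044  (YHL328C)
log2(47.23/83.34) = -0.819  (YHL202C)
log2(5.921/1.204) = 2.298  (YML261W)
The largest magnitude belongs to YAL031W.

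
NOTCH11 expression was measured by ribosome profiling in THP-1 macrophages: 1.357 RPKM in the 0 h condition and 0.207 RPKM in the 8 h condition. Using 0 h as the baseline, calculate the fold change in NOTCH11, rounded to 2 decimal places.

0.15

Fold change = 0.207 / 1.357 = 0.153
NOTCH11 is downregulated.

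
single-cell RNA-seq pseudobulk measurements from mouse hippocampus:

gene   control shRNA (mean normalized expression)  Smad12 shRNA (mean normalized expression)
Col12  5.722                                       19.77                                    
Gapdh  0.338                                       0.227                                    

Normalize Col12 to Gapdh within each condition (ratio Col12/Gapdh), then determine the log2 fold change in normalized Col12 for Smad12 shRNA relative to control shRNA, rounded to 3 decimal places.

Col12/Gapdh (control shRNA) = 5.722 / 0.338 = 16.929
Col12/Gapdh (Smad12 shRNA) = 19.77 / 0.227 = 87.093
Fold change = 87.093 / 16.929 = 5.1446
log2(5.1446) = 2.3631

2.363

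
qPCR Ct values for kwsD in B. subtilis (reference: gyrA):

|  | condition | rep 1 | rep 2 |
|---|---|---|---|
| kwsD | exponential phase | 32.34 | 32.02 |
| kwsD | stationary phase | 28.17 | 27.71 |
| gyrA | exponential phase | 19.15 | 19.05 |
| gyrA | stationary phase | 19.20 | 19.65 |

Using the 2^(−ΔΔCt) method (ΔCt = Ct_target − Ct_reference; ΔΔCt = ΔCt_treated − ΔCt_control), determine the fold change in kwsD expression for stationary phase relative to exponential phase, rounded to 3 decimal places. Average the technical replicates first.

Mean Ct: kwsD exponential phase 32.180; kwsD stationary phase 27.940; gyrA exponential phase 19.100; gyrA stationary phase 19.425
ΔCt(exponential phase) = 32.180 − 19.100 = 13.080
ΔCt(stationary phase) = 27.940 − 19.425 = 8.515
ΔΔCt = 8.515 − 13.080 = -4.565
Fold change = 2^(−(-4.565)) = 2^4.565 = 23.6702

23.670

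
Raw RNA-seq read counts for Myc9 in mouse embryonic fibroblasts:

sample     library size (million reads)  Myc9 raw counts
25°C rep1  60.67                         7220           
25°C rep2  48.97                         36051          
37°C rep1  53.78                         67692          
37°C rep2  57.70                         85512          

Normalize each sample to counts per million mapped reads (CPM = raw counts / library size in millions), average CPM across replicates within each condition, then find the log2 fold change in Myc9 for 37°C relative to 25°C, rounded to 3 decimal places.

1.680

CPM(25°C rep1) = 7220 / 60.67 = 119.0045
CPM(25°C rep2) = 36051 / 48.97 = 736.1854
CPM(37°C rep1) = 67692 / 53.78 = 1258.6835
CPM(37°C rep2) = 85512 / 57.70 = 1482.0104
mean CPM(25°C) = 427.5949; mean CPM(37°C) = 1370.3470
Fold change = 1370.3470 / 427.5949 = 3.20478
log2(3.20478) = 1.6802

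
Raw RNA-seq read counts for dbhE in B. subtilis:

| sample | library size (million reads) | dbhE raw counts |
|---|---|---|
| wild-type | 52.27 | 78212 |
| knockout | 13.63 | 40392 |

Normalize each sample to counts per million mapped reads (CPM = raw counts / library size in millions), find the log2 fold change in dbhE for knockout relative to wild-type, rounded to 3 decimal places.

0.986

CPM(wild-type) = 78212 / 52.27 = 1496.3076
CPM(knockout) = 40392 / 13.63 = 2963.4629
Fold change = 2963.4629 / 1496.3076 = 1.98052
log2(1.98052) = 0.9859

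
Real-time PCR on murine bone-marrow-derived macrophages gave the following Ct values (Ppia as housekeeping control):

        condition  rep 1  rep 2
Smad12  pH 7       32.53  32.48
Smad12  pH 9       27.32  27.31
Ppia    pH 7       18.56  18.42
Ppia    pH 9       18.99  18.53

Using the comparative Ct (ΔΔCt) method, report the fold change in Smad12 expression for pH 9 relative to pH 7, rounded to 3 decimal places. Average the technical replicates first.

Mean Ct: Smad12 pH 7 32.505; Smad12 pH 9 27.315; Ppia pH 7 18.490; Ppia pH 9 18.760
ΔCt(pH 7) = 32.505 − 18.490 = 14.015
ΔCt(pH 9) = 27.315 − 18.760 = 8.555
ΔΔCt = 8.555 − 14.015 = -5.460
Fold change = 2^(−(-5.460)) = 2^5.460 = 44.0173

44.017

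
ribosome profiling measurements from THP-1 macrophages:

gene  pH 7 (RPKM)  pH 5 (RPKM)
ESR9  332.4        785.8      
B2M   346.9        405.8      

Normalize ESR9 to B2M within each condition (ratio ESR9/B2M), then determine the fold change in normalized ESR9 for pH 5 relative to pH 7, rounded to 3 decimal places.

ESR9/B2M (pH 7) = 332.4 / 346.9 = 0.9582
ESR9/B2M (pH 5) = 785.8 / 405.8 = 1.9364
Fold change = 1.9364 / 0.9582 = 2.0209

2.021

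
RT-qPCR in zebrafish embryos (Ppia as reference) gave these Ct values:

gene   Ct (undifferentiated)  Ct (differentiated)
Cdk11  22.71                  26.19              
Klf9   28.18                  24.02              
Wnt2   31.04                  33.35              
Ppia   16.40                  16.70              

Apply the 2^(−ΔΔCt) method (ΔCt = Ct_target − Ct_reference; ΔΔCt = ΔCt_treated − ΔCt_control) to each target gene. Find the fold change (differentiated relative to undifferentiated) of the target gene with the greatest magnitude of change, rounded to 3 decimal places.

22.009

Cdk11: ΔΔCt = (26.19−16.70) − (22.71−16.40) = 9.49 − 6.31 = 3.18; fold change = 2^-3.18 = 0.110
Klf9: ΔΔCt = (24.02−16.70) − (28.18−16.40) = 7.32 − 11.78 = -4.46; fold change = 2^4.46 = 22.009
Wnt2: ΔΔCt = (33.35−16.70) − (31.04−16.40) = 16.65 − 14.64 = 2.01; fold change = 2^-2.01 = 0.248
Klf9 has the largest |ΔΔCt| = 4.46.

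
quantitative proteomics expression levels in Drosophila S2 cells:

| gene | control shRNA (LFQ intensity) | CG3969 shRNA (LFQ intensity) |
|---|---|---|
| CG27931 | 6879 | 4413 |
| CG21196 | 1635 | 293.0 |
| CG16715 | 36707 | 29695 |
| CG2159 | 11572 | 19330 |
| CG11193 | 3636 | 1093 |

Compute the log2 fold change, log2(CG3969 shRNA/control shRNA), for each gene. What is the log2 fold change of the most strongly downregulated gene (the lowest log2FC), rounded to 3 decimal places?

-2.480

log2(4413/6879) = -0.640  (CG27931)
log2(293.0/1635) = -2.480  (CG21196)
log2(29695/36707) = -0.306  (CG16715)
log2(19330/11572) = 0.740  (CG2159)
log2(1093/3636) = -1.734  (CG11193)
CG21196 is most strongly downregulated.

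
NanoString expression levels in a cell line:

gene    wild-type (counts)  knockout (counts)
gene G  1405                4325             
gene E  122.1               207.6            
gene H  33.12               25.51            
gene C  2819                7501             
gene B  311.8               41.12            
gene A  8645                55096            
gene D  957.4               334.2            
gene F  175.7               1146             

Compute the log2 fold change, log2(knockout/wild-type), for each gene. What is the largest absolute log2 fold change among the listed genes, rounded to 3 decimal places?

log2(4325/1405) = 1.622  (gene G)
log2(207.6/122.1) = 0.766  (gene E)
log2(25.51/33.12) = -0.377  (gene H)
log2(7501/2819) = 1.412  (gene C)
log2(41.12/311.8) = -2.923  (gene B)
log2(55096/8645) = 2.672  (gene A)
log2(334.2/957.4) = -1.518  (gene D)
log2(1146/175.7) = 2.705  (gene F)
The largest magnitude belongs to gene B.

2.923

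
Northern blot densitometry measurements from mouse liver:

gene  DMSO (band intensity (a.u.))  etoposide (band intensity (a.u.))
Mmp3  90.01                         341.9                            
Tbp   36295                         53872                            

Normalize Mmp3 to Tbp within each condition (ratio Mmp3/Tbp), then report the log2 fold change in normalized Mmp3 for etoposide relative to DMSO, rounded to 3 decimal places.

Mmp3/Tbp (DMSO) = 90.01 / 36295 = 0.00248
Mmp3/Tbp (etoposide) = 341.9 / 53872 = 0.0063465
Fold change = 0.0063465 / 0.00248 = 2.5591
log2(2.5591) = 1.3557

1.356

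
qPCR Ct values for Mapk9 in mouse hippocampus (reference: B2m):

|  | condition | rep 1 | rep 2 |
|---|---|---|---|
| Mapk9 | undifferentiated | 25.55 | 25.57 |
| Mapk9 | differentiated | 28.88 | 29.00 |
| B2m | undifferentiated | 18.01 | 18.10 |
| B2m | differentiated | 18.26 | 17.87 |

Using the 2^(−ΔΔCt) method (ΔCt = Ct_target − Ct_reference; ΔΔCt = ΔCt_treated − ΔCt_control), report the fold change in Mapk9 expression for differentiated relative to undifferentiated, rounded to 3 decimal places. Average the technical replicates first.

0.097

Mean Ct: Mapk9 undifferentiated 25.560; Mapk9 differentiated 28.940; B2m undifferentiated 18.055; B2m differentiated 18.065
ΔCt(undifferentiated) = 25.560 − 18.055 = 7.505
ΔCt(differentiated) = 28.940 − 18.065 = 10.875
ΔΔCt = 10.875 − 7.505 = 3.370
Fold change = 2^(−3.370) = 0.0967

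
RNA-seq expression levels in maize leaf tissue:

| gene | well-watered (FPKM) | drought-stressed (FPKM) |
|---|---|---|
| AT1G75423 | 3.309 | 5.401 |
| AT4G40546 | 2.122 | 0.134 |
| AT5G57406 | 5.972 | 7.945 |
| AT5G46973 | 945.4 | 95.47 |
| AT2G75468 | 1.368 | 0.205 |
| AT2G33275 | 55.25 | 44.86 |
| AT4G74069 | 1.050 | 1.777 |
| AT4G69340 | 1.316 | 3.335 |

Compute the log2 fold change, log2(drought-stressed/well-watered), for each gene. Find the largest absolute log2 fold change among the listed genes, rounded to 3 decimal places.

3.985

log2(5.401/3.309) = 0.707  (AT1G75423)
log2(0.134/2.122) = -3.985  (AT4G40546)
log2(7.945/5.972) = 0.412  (AT5G57406)
log2(95.47/945.4) = -3.308  (AT5G46973)
log2(0.205/1.368) = -2.738  (AT2G75468)
log2(44.86/55.25) = -0.301  (AT2G33275)
log2(1.777/1.050) = 0.759  (AT4G74069)
log2(3.335/1.316) = 1.342  (AT4G69340)
The largest magnitude belongs to AT4G40546.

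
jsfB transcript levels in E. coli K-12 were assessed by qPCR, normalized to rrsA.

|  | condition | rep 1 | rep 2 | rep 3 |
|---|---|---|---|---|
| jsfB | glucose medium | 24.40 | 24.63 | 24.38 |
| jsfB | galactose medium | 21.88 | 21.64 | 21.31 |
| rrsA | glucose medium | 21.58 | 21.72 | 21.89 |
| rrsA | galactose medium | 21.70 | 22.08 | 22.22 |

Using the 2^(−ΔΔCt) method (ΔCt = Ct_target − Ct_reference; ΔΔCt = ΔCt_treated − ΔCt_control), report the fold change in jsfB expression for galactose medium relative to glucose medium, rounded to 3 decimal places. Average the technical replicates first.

8.754

Mean Ct: jsfB glucose medium 24.470; jsfB galactose medium 21.610; rrsA glucose medium 21.730; rrsA galactose medium 22.000
ΔCt(glucose medium) = 24.470 − 21.730 = 2.740
ΔCt(galactose medium) = 21.610 − 22.000 = -0.390
ΔΔCt = -0.390 − 2.740 = -3.130
Fold change = 2^(−(-3.130)) = 2^3.130 = 8.7543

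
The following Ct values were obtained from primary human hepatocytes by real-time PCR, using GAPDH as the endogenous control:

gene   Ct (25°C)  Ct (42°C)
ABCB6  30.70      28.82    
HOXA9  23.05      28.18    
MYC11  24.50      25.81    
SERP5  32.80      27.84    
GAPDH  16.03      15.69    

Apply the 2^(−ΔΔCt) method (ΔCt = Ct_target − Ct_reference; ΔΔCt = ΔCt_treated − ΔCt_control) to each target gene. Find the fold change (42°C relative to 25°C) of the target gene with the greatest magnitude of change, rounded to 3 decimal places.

0.023

ABCB6: ΔΔCt = (28.82−15.69) − (30.70−16.03) = 13.13 − 14.67 = -1.54; fold change = 2^1.54 = 2.908
HOXA9: ΔΔCt = (28.18−15.69) − (23.05−16.03) = 12.49 − 7.02 = 5.47; fold change = 2^-5.47 = 0.023
MYC11: ΔΔCt = (25.81−15.69) − (24.50−16.03) = 10.12 − 8.47 = 1.65; fold change = 2^-1.65 = 0.319
SERP5: ΔΔCt = (27.84−15.69) − (32.80−16.03) = 12.15 − 16.77 = -4.62; fold change = 2^4.62 = 24.590
HOXA9 has the largest |ΔΔCt| = 5.47.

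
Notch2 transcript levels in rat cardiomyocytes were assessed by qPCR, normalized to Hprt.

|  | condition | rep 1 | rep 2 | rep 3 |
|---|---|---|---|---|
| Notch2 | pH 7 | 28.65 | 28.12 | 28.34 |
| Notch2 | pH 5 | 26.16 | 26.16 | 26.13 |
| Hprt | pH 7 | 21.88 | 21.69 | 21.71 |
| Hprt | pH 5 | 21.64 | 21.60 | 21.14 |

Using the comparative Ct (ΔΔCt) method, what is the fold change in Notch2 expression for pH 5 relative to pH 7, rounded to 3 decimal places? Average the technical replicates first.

Mean Ct: Notch2 pH 7 28.370; Notch2 pH 5 26.150; Hprt pH 7 21.760; Hprt pH 5 21.460
ΔCt(pH 7) = 28.370 − 21.760 = 6.610
ΔCt(pH 5) = 26.150 − 21.460 = 4.690
ΔΔCt = 4.690 − 6.610 = -1.920
Fold change = 2^(−(-1.920)) = 2^1.920 = 3.7842

3.784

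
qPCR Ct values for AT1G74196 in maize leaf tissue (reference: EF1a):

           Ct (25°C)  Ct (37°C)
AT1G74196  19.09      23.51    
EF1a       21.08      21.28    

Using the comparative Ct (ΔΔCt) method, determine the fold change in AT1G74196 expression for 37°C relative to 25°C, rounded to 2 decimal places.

ΔCt(25°C) = 19.090 − 21.080 = -1.990
ΔCt(37°C) = 23.510 − 21.280 = 2.230
ΔΔCt = 2.230 − (-1.990) = 4.220
Fold change = 2^(−4.220) = 0.054

0.05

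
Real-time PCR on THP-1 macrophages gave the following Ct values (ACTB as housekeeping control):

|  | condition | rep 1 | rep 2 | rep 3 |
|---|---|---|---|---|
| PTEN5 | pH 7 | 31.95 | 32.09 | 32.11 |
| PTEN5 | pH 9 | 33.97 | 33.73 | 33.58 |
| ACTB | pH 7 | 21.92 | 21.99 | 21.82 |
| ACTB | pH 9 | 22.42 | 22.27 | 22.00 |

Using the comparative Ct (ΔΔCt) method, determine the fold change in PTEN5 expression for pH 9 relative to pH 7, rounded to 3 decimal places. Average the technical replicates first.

0.382

Mean Ct: PTEN5 pH 7 32.050; PTEN5 pH 9 33.760; ACTB pH 7 21.910; ACTB pH 9 22.230
ΔCt(pH 7) = 32.050 − 21.910 = 10.140
ΔCt(pH 9) = 33.760 − 22.230 = 11.530
ΔΔCt = 11.530 − 10.140 = 1.390
Fold change = 2^(−1.390) = 0.3816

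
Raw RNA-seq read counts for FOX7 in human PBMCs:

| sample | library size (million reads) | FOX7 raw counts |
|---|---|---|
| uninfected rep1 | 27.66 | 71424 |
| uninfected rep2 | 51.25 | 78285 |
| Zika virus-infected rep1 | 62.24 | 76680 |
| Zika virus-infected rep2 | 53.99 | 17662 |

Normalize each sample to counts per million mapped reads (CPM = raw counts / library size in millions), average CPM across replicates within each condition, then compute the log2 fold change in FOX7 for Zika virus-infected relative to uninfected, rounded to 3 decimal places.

CPM(uninfected rep1) = 71424 / 27.66 = 2582.2126
CPM(uninfected rep2) = 78285 / 51.25 = 1527.5122
CPM(Zika virus-infected rep1) = 76680 / 62.24 = 1232.0051
CPM(Zika virus-infected rep2) = 17662 / 53.99 = 327.1347
mean CPM(uninfected) = 2054.8624; mean CPM(Zika virus-infected) = 779.5699
Fold change = 779.5699 / 2054.8624 = 0.37938
log2(0.37938) = -1.3983

-1.398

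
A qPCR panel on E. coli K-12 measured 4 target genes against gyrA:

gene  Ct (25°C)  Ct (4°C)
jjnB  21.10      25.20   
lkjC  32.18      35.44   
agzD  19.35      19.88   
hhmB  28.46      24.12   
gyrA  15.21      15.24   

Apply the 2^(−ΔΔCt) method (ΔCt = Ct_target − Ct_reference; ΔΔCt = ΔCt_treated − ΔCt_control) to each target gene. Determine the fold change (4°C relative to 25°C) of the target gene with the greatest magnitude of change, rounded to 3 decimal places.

20.678

jjnB: ΔΔCt = (25.20−15.24) − (21.10−15.21) = 9.96 − 5.89 = 4.07; fold change = 2^-4.07 = 0.060
lkjC: ΔΔCt = (35.44−15.24) − (32.18−15.21) = 20.20 − 16.97 = 3.23; fold change = 2^-3.23 = 0.107
agzD: ΔΔCt = (19.88−15.24) − (19.35−15.21) = 4.64 − 4.14 = 0.50; fold change = 2^-0.50 = 0.707
hhmB: ΔΔCt = (24.12−15.24) − (28.46−15.21) = 8.88 − 13.25 = -4.37; fold change = 2^4.37 = 20.678
hhmB has the largest |ΔΔCt| = 4.37.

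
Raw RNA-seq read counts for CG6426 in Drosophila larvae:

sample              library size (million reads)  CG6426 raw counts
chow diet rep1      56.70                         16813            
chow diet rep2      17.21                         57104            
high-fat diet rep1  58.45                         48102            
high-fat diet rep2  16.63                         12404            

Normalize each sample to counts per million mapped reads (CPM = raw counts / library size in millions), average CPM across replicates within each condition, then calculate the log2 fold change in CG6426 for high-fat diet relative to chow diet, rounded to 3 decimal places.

-1.204

CPM(chow diet rep1) = 16813 / 56.70 = 296.5256
CPM(chow diet rep2) = 57104 / 17.21 = 3318.0709
CPM(high-fat diet rep1) = 48102 / 58.45 = 822.9598
CPM(high-fat diet rep2) = 12404 / 16.63 = 745.8809
mean CPM(chow diet) = 1807.2982; mean CPM(high-fat diet) = 784.4204
Fold change = 784.4204 / 1807.2982 = 0.43403
log2(0.43403) = -1.2041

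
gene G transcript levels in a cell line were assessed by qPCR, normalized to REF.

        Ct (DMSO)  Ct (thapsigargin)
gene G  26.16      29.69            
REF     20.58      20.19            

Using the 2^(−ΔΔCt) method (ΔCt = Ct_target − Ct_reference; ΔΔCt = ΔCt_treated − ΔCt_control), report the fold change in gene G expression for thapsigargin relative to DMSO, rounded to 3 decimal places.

ΔCt(DMSO) = 26.160 − 20.580 = 5.580
ΔCt(thapsigargin) = 29.690 − 20.190 = 9.500
ΔΔCt = 9.500 − 5.580 = 3.920
Fold change = 2^(−3.920) = 0.0661

0.066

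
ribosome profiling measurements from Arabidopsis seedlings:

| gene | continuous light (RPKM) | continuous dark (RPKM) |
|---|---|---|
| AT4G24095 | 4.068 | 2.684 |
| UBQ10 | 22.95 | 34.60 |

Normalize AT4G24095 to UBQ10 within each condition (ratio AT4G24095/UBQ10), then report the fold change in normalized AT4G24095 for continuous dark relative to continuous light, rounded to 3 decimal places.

AT4G24095/UBQ10 (continuous light) = 4.068 / 22.95 = 0.17725
AT4G24095/UBQ10 (continuous dark) = 2.684 / 34.60 = 0.077572
Fold change = 0.077572 / 0.17725 = 0.4376

0.438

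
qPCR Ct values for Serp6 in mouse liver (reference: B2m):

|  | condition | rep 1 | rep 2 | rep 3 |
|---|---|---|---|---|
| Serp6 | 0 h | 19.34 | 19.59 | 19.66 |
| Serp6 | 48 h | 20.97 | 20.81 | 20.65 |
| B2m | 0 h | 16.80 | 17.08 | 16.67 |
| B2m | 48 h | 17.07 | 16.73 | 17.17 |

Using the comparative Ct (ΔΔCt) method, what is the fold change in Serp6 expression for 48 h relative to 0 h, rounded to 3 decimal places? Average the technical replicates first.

0.454

Mean Ct: Serp6 0 h 19.530; Serp6 48 h 20.810; B2m 0 h 16.850; B2m 48 h 16.990
ΔCt(0 h) = 19.530 − 16.850 = 2.680
ΔCt(48 h) = 20.810 − 16.990 = 3.820
ΔΔCt = 3.820 − 2.680 = 1.140
Fold change = 2^(−1.140) = 0.4538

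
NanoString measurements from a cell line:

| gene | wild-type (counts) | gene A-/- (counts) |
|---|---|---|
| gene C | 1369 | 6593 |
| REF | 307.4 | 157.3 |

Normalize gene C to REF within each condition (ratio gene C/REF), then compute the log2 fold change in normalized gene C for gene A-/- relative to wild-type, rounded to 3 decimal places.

3.234

gene C/REF (wild-type) = 1369 / 307.4 = 4.4535
gene C/REF (gene A-/-) = 6593 / 157.3 = 41.914
Fold change = 41.914 / 4.4535 = 9.4114
log2(9.4114) = 3.2344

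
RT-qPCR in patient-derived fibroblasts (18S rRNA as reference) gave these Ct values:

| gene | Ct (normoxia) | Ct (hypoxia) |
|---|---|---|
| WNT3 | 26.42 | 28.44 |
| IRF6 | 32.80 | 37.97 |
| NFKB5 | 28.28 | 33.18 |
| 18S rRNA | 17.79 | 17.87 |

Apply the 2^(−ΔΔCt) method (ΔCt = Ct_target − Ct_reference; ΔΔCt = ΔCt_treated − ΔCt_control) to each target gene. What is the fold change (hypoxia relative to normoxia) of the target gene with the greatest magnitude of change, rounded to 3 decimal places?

0.029

WNT3: ΔΔCt = (28.44−17.87) − (26.42−17.79) = 10.57 − 8.63 = 1.94; fold change = 2^-1.94 = 0.261
IRF6: ΔΔCt = (37.97−17.87) − (32.80−17.79) = 20.10 − 15.01 = 5.09; fold change = 2^-5.09 = 0.029
NFKB5: ΔΔCt = (33.18−17.87) − (28.28−17.79) = 15.31 − 10.49 = 4.82; fold change = 2^-4.82 = 0.035
IRF6 has the largest |ΔΔCt| = 5.09.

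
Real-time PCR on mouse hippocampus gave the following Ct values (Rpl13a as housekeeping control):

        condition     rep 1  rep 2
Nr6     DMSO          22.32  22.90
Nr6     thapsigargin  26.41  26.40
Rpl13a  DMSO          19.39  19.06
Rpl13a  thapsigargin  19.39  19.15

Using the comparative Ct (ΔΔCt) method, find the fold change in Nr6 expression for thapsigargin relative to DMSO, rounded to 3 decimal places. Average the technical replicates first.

Mean Ct: Nr6 DMSO 22.610; Nr6 thapsigargin 26.405; Rpl13a DMSO 19.225; Rpl13a thapsigargin 19.270
ΔCt(DMSO) = 22.610 − 19.225 = 3.385
ΔCt(thapsigargin) = 26.405 − 19.270 = 7.135
ΔΔCt = 7.135 − 3.385 = 3.750
Fold change = 2^(−3.750) = 0.0743

0.074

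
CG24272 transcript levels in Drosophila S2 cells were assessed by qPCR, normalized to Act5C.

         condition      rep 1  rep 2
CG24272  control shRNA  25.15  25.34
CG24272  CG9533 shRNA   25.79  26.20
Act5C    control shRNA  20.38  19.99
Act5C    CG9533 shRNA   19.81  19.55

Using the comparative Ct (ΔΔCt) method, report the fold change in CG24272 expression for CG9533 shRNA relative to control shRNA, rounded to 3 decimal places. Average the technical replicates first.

0.419

Mean Ct: CG24272 control shRNA 25.245; CG24272 CG9533 shRNA 25.995; Act5C control shRNA 20.185; Act5C CG9533 shRNA 19.680
ΔCt(control shRNA) = 25.245 − 20.185 = 5.060
ΔCt(CG9533 shRNA) = 25.995 − 19.680 = 6.315
ΔΔCt = 6.315 − 5.060 = 1.255
Fold change = 2^(−1.255) = 0.4190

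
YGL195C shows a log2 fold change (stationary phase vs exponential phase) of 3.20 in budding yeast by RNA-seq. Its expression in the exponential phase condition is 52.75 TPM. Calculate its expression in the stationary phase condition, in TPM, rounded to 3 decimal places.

484.751

Fold change = 2^(3.20) = 9.1896
stationary phase expression = 52.75 × 9.1896 = 484.751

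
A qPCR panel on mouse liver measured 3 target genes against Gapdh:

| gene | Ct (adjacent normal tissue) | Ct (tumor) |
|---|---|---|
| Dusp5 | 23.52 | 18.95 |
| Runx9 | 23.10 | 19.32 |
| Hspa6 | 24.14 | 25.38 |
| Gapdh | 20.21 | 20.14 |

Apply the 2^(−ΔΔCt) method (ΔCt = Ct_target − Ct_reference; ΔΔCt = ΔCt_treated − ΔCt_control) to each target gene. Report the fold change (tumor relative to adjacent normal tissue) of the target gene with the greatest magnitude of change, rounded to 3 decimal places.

22.627

Dusp5: ΔΔCt = (18.95−20.14) − (23.52−20.21) = -1.19 − 3.31 = -4.50; fold change = 2^4.50 = 22.627
Runx9: ΔΔCt = (19.32−20.14) − (23.10−20.21) = -0.82 − 2.89 = -3.71; fold change = 2^3.71 = 13.086
Hspa6: ΔΔCt = (25.38−20.14) − (24.14−20.21) = 5.24 − 3.93 = 1.31; fold change = 2^-1.31 = 0.403
Dusp5 has the largest |ΔΔCt| = 4.50.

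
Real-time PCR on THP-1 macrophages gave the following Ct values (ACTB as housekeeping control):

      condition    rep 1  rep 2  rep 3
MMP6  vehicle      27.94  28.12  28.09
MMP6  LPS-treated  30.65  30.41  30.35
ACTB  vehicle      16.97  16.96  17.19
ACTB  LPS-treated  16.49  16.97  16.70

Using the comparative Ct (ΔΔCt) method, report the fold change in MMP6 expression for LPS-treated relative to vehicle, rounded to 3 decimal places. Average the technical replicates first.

0.150

Mean Ct: MMP6 vehicle 28.050; MMP6 LPS-treated 30.470; ACTB vehicle 17.040; ACTB LPS-treated 16.720
ΔCt(vehicle) = 28.050 − 17.040 = 11.010
ΔCt(LPS-treated) = 30.470 − 16.720 = 13.750
ΔΔCt = 13.750 − 11.010 = 2.740
Fold change = 2^(−2.740) = 0.1497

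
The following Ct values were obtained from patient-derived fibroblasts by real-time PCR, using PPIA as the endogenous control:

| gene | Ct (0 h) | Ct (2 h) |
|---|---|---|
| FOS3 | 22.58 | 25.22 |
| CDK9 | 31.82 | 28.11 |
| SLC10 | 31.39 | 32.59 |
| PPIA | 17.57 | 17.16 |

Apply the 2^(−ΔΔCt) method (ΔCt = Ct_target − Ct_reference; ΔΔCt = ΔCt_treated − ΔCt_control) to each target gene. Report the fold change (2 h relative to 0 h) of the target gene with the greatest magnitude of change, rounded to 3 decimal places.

9.849

FOS3: ΔΔCt = (25.22−17.16) − (22.58−17.57) = 8.06 − 5.01 = 3.05; fold change = 2^-3.05 = 0.121
CDK9: ΔΔCt = (28.11−17.16) − (31.82−17.57) = 10.95 − 14.25 = -3.30; fold change = 2^3.30 = 9.849
SLC10: ΔΔCt = (32.59−17.16) − (31.39−17.57) = 15.43 − 13.82 = 1.61; fold change = 2^-1.61 = 0.328
CDK9 has the largest |ΔΔCt| = 3.30.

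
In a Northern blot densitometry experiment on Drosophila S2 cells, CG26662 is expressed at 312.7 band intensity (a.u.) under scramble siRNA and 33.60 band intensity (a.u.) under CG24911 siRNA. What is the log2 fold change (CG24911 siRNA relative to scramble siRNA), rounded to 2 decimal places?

-3.22

Fold change = 33.60 / 312.7 = 0.1075
log2(0.1075) = -3.218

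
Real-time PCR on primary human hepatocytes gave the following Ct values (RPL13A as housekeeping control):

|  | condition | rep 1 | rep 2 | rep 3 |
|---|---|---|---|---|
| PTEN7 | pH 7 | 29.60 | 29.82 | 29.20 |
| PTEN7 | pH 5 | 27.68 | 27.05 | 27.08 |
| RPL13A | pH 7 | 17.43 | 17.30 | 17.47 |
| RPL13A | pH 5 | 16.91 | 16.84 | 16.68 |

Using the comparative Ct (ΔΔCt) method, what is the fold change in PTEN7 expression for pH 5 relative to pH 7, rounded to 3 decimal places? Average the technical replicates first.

3.204

Mean Ct: PTEN7 pH 7 29.540; PTEN7 pH 5 27.270; RPL13A pH 7 17.400; RPL13A pH 5 16.810
ΔCt(pH 7) = 29.540 − 17.400 = 12.140
ΔCt(pH 5) = 27.270 − 16.810 = 10.460
ΔΔCt = 10.460 − 12.140 = -1.680
Fold change = 2^(−(-1.680)) = 2^1.680 = 3.2043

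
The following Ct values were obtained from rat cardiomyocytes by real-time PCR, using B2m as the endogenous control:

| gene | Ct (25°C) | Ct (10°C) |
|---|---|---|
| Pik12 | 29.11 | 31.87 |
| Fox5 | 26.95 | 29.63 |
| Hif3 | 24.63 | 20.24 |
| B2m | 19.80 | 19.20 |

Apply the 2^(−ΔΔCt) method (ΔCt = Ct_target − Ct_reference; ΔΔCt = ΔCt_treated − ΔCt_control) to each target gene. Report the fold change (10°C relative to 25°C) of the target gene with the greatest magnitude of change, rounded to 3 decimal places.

13.833

Pik12: ΔΔCt = (31.87−19.20) − (29.11−19.80) = 12.67 − 9.31 = 3.36; fold change = 2^-3.36 = 0.097
Fox5: ΔΔCt = (29.63−19.20) − (26.95−19.80) = 10.43 − 7.15 = 3.28; fold change = 2^-3.28 = 0.103
Hif3: ΔΔCt = (20.24−19.20) − (24.63−19.80) = 1.04 − 4.83 = -3.79; fold change = 2^3.79 = 13.833
Hif3 has the largest |ΔΔCt| = 3.79.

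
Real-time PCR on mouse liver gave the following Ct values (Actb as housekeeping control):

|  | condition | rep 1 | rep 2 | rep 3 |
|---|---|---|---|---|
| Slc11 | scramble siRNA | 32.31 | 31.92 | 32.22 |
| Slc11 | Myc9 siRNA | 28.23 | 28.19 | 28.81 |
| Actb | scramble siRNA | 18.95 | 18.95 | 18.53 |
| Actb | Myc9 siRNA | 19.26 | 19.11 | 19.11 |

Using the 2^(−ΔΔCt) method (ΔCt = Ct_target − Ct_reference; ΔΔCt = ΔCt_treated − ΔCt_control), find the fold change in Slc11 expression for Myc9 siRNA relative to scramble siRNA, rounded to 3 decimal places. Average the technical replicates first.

Mean Ct: Slc11 scramble siRNA 32.150; Slc11 Myc9 siRNA 28.410; Actb scramble siRNA 18.810; Actb Myc9 siRNA 19.160
ΔCt(scramble siRNA) = 32.150 − 18.810 = 13.340
ΔCt(Myc9 siRNA) = 28.410 − 19.160 = 9.250
ΔΔCt = 9.250 − 13.340 = -4.090
Fold change = 2^(−(-4.090)) = 2^4.090 = 17.0299

17.030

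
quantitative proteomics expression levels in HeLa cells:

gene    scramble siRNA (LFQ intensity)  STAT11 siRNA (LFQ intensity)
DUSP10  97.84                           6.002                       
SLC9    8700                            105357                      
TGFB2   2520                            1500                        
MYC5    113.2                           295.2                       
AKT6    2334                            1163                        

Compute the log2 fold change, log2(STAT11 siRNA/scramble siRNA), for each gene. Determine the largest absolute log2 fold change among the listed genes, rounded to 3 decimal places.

log2(6.002/97.84) = -4.027  (DUSP10)
log2(105357/8700) = 3.598  (SLC9)
log2(1500/2520) = -0.748  (TGFB2)
log2(295.2/113.2) = 1.383  (MYC5)
log2(1163/2334) = -1.005  (AKT6)
The largest magnitude belongs to DUSP10.

4.027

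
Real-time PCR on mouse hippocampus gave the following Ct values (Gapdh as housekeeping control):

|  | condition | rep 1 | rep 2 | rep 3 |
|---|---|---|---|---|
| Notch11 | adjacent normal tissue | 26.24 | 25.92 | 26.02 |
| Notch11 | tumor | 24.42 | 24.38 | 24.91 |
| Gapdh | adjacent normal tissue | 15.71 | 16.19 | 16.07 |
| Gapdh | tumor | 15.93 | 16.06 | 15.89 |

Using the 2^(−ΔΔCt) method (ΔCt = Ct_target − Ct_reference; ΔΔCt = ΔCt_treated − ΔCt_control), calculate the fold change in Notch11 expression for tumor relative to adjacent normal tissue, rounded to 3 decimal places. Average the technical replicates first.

2.751

Mean Ct: Notch11 adjacent normal tissue 26.060; Notch11 tumor 24.570; Gapdh adjacent normal tissue 15.990; Gapdh tumor 15.960
ΔCt(adjacent normal tissue) = 26.060 − 15.990 = 10.070
ΔCt(tumor) = 24.570 − 15.960 = 8.610
ΔΔCt = 8.610 − 10.070 = -1.460
Fold change = 2^(−(-1.460)) = 2^1.460 = 2.7511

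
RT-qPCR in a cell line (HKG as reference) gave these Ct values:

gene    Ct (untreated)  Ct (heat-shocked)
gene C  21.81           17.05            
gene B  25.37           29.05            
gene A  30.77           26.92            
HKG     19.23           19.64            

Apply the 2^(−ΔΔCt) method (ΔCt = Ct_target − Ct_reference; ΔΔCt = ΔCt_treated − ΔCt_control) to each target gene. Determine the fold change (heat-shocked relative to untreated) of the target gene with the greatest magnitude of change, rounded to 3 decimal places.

36.002

gene C: ΔΔCt = (17.05−19.64) − (21.81−19.23) = -2.59 − 2.58 = -5.17; fold change = 2^5.17 = 36.002
gene B: ΔΔCt = (29.05−19.64) − (25.37−19.23) = 9.41 − 6.14 = 3.27; fold change = 2^-3.27 = 0.104
gene A: ΔΔCt = (26.92−19.64) − (30.77−19.23) = 7.28 − 11.54 = -4.26; fold change = 2^4.26 = 19.160
gene C has the largest |ΔΔCt| = 5.17.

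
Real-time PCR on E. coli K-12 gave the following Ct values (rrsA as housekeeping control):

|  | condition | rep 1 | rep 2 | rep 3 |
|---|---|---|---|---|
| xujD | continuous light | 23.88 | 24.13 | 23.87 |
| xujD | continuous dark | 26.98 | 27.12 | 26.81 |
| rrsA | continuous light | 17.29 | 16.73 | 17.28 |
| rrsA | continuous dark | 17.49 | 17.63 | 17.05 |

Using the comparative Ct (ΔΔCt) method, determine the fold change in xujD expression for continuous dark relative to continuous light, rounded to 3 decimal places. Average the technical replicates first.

0.152

Mean Ct: xujD continuous light 23.960; xujD continuous dark 26.970; rrsA continuous light 17.100; rrsA continuous dark 17.390
ΔCt(continuous light) = 23.960 − 17.100 = 6.860
ΔCt(continuous dark) = 26.970 − 17.390 = 9.580
ΔΔCt = 9.580 − 6.860 = 2.720
Fold change = 2^(−2.720) = 0.1518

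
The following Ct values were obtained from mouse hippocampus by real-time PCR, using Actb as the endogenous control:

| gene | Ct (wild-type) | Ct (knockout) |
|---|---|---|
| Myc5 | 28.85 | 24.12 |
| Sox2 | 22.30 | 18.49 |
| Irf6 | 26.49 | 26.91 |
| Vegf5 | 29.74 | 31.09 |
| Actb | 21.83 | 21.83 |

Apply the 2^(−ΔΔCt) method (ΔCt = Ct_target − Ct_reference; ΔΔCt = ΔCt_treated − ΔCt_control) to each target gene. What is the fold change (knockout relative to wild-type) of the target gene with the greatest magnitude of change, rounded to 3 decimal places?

Myc5: ΔΔCt = (24.12−21.83) − (28.85−21.83) = 2.29 − 7.02 = -4.73; fold change = 2^4.73 = 26.538
Sox2: ΔΔCt = (18.49−21.83) − (22.30−21.83) = -3.34 − 0.47 = -3.81; fold change = 2^3.81 = 14.026
Irf6: ΔΔCt = (26.91−21.83) − (26.49−21.83) = 5.08 − 4.66 = 0.42; fold change = 2^-0.42 = 0.747
Vegf5: ΔΔCt = (31.09−21.83) − (29.74−21.83) = 9.26 − 7.91 = 1.35; fold change = 2^-1.35 = 0.392
Myc5 has the largest |ΔΔCt| = 4.73.

26.538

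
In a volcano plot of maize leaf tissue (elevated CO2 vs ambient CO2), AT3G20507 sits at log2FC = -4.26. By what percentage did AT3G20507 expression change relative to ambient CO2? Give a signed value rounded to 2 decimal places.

-94.78%

Fold change = 2^(-4.26) = 0.0522
Percent change = (FC − 1) × 100% = (0.0522 − 1) × 100 = -94.78%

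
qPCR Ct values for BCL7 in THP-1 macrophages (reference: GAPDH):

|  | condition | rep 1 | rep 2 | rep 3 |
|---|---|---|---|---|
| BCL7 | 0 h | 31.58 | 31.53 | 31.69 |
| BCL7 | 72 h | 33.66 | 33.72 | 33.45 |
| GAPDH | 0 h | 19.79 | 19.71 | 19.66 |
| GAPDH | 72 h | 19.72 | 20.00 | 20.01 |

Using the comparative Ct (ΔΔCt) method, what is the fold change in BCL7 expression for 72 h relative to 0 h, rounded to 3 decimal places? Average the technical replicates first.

0.283

Mean Ct: BCL7 0 h 31.600; BCL7 72 h 33.610; GAPDH 0 h 19.720; GAPDH 72 h 19.910
ΔCt(0 h) = 31.600 − 19.720 = 11.880
ΔCt(72 h) = 33.610 − 19.910 = 13.700
ΔΔCt = 13.700 − 11.880 = 1.820
Fold change = 2^(−1.820) = 0.2832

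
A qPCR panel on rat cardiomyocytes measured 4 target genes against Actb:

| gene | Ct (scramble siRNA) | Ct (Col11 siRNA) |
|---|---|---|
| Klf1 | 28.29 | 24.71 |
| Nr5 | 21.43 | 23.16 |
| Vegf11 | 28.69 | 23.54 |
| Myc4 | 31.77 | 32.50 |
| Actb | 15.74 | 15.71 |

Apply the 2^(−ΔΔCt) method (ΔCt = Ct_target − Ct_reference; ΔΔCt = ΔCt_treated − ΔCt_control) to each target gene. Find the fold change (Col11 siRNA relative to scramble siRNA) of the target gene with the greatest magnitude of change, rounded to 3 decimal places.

Klf1: ΔΔCt = (24.71−15.71) − (28.29−15.74) = 9.00 − 12.55 = -3.55; fold change = 2^3.55 = 11.713
Nr5: ΔΔCt = (23.16−15.71) − (21.43−15.74) = 7.45 − 5.69 = 1.76; fold change = 2^-1.76 = 0.295
Vegf11: ΔΔCt = (23.54−15.71) − (28.69−15.74) = 7.83 − 12.95 = -5.12; fold change = 2^5.12 = 34.776
Myc4: ΔΔCt = (32.50−15.71) − (31.77−15.74) = 16.79 − 16.03 = 0.76; fold change = 2^-0.76 = 0.590
Vegf11 has the largest |ΔΔCt| = 5.12.

34.776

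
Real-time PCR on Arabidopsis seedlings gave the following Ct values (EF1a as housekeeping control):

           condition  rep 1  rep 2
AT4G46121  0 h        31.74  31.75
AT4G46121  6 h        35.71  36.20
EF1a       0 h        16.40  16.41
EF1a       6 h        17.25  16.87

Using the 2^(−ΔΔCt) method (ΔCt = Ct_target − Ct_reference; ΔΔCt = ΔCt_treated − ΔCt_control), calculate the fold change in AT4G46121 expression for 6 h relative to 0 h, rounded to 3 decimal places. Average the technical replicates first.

0.085

Mean Ct: AT4G46121 0 h 31.745; AT4G46121 6 h 35.955; EF1a 0 h 16.405; EF1a 6 h 17.060
ΔCt(0 h) = 31.745 − 16.405 = 15.340
ΔCt(6 h) = 35.955 − 17.060 = 18.895
ΔΔCt = 18.895 − 15.340 = 3.555
Fold change = 2^(−3.555) = 0.0851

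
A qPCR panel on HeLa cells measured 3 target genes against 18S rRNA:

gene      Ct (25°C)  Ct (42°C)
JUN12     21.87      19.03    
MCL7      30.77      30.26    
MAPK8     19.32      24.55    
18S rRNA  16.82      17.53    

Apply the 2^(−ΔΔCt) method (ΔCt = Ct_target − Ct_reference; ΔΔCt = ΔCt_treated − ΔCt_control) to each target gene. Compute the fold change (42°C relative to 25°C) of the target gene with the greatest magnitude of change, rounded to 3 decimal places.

JUN12: ΔΔCt = (19.03−17.53) − (21.87−16.82) = 1.50 − 5.05 = -3.55; fold change = 2^3.55 = 11.713
MCL7: ΔΔCt = (30.26−17.53) − (30.77−16.82) = 12.73 − 13.95 = -1.22; fold change = 2^1.22 = 2.329
MAPK8: ΔΔCt = (24.55−17.53) − (19.32−16.82) = 7.02 − 2.50 = 4.52; fold change = 2^-4.52 = 0.044
MAPK8 has the largest |ΔΔCt| = 4.52.

0.044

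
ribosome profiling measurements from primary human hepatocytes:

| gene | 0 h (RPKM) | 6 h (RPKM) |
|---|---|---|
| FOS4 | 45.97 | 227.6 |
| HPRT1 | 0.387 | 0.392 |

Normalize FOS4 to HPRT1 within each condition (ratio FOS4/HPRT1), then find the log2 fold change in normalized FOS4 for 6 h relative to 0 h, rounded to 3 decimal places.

2.289

FOS4/HPRT1 (0 h) = 45.97 / 0.387 = 118.79
FOS4/HPRT1 (6 h) = 227.6 / 0.392 = 580.61
Fold change = 580.61 / 118.79 = 4.8879
log2(4.8879) = 2.2892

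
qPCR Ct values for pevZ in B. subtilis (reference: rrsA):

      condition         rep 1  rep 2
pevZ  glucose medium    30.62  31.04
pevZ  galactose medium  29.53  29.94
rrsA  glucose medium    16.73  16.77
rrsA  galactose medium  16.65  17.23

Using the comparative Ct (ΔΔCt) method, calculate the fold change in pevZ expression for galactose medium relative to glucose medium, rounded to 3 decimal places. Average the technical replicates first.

Mean Ct: pevZ glucose medium 30.830; pevZ galactose medium 29.735; rrsA glucose medium 16.750; rrsA galactose medium 16.940
ΔCt(glucose medium) = 30.830 − 16.750 = 14.080
ΔCt(galactose medium) = 29.735 − 16.940 = 12.795
ΔΔCt = 12.795 − 14.080 = -1.285
Fold change = 2^(−(-1.285)) = 2^1.285 = 2.4368

2.437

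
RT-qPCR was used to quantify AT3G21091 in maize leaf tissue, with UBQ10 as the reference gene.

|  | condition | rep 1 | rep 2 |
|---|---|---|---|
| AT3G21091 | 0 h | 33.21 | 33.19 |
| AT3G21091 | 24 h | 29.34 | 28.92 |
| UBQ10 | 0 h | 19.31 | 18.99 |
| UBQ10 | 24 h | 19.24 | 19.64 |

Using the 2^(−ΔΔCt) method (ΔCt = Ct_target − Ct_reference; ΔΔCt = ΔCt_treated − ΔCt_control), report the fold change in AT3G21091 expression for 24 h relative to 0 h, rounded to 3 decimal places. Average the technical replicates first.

Mean Ct: AT3G21091 0 h 33.200; AT3G21091 24 h 29.130; UBQ10 0 h 19.150; UBQ10 24 h 19.440
ΔCt(0 h) = 33.200 − 19.150 = 14.050
ΔCt(24 h) = 29.130 − 19.440 = 9.690
ΔΔCt = 9.690 − 14.050 = -4.360
Fold change = 2^(−(-4.360)) = 2^4.360 = 20.5348

20.535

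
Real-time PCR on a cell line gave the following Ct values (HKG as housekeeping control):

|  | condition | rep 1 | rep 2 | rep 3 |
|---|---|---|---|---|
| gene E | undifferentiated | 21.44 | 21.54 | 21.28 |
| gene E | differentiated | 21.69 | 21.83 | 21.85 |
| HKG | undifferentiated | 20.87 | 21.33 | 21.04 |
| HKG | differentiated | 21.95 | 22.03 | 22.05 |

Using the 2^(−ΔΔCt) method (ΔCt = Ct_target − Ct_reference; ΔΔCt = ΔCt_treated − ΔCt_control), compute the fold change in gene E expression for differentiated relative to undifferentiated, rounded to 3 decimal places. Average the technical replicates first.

1.474

Mean Ct: gene E undifferentiated 21.420; gene E differentiated 21.790; HKG undifferentiated 21.080; HKG differentiated 22.010
ΔCt(undifferentiated) = 21.420 − 21.080 = 0.340
ΔCt(differentiated) = 21.790 − 22.010 = -0.220
ΔΔCt = -0.220 − 0.340 = -0.560
Fold change = 2^(−(-0.560)) = 2^0.560 = 1.4743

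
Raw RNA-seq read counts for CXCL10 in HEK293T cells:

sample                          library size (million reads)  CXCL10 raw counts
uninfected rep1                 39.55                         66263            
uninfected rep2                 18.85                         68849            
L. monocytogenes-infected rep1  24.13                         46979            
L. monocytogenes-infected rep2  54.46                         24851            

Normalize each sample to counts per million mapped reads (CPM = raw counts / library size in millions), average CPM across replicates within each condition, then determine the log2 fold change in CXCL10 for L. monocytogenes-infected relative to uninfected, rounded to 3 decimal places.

CPM(uninfected rep1) = 66263 / 39.55 = 1675.4235
CPM(uninfected rep2) = 68849 / 18.85 = 3652.4668
CPM(L. monocytogenes-infected rep1) = 46979 / 24.13 = 1946.9126
CPM(L. monocytogenes-infected rep2) = 24851 / 54.46 = 456.3166
mean CPM(uninfected) = 2663.9452; mean CPM(L. monocytogenes-infected) = 1201.6146
Fold change = 1201.6146 / 2663.9452 = 0.45107
log2(0.45107) = -1.1486

-1.149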